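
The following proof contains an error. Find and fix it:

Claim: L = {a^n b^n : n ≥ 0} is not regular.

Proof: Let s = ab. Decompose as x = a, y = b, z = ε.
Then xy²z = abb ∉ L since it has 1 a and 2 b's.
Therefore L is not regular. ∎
Error: The string s = ab might be shorter than the pumping length p.

Correction: Choose s = a^p b^p to ensure |s| ≥ p. Also, the decomposition is wrong: with |xy| ≤ p, y cannot include b's when s starts with p a's.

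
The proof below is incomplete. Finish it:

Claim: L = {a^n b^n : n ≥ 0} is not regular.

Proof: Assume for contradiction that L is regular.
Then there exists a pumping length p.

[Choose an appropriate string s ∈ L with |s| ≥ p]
s = a^p b^p

This string is in L (has equal a's and b's) and has length 2p ≥ p.
Any decomposition xyz with |xy| ≤ p means y consists only of a's,
so pumping will unbalance the counts.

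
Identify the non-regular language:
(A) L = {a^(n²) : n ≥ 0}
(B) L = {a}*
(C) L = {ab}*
(A) {a^(n²) : n ≥ 0}

(A) L = {a^(n²) : n ≥ 0} is NOT regular.

The pumping lemma can be used to prove this:
After pumping, length is no longer a perfect square

The other languages are regular because they can be recognized by finite automata.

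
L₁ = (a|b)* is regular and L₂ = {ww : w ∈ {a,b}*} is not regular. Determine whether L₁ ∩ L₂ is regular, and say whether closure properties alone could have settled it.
No — L₁ ∩ L₂ is not regular.

(a|b)* is all strings over {a,b}, so L₁ ∩ L₂ = {ww : w ∈ {a,b}*} = L₂ itself, which is not regular (pump s = a^p b a^p b).

Note that the bare facts "L₁ regular, L₂ non-regular" do not settle the question by themselves: the closure of regular languages under ∪, ∩, complement and difference applies only when BOTH operands are regular. With a non-regular operand the result can come out regular or non-regular depending on the specific languages, so one has to work out L₁ ∩ L₂ for this particular pair, as above.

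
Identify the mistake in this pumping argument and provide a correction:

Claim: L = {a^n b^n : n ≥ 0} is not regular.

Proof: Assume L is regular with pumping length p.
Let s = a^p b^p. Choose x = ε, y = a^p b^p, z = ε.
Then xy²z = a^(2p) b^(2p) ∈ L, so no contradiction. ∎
Error: The decomposition violates |xy| ≤ p. With y = a^p b^p, |xy| = |y| = 2p > p. (The proof also miscomputes xy²z, which would be a^p b^p a^p b^p rather than a^(2p) b^(2p), and it wrongly treats one harmless decomposition as settling the matter — the prover does not get to choose the decomposition.)

Correction: The pumping lemma requires |xy| ≤ p, and the argument must handle every decomposition satisfying |xy| ≤ p, |y| ≥ 1. Since s starts with p a's, any such y consists only of a's, say y = a^k with k ≥ 1. Then xy²z = a^(p+k) b^p has unequal numbers of a's and b's, so xy²z ∉ L — the required contradiction.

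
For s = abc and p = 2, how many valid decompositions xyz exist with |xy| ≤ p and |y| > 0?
3

For s = 'abc' with pumping length p = 2:

Constraints: |xy| ≤ 2, |y| > 0

Valid decompositions (|xy| ≤ p, |y| ≥ 1):
  • x='', y='a', z='bc'
  • x='a', y='b', z='c'
  • x='', y='ab', z='c'

Total count: 3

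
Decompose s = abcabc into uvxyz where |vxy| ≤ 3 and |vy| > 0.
u='ab', v='c', x='a', y='b', z='c'

For s = abcabc with pumping length p = 3:

One valid decomposition:
- u = 'ab'
- v = 'c'
- x = 'a'
- y = 'b'
- z = 'c'

Verification:
- uvxyz = 'ab' + 'c' + 'a' + 'b' + 'c' = abcabc ✓
- |vxy| = |'cab'| = 3 ≤ 3 ✓
- |vy| = |'cb'| = 2 > 0 ✓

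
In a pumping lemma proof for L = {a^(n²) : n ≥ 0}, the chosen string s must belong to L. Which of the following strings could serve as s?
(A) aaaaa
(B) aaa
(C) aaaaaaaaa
(C) aaaaaaaaa

The pumping lemma is applied to a string s that lies in L, so first check membership of each option:
- (A) aaaaa has length 5, strictly between 2² = 4 and 3² = 9, so it is not in L ✗
- (B) aaa has length 3, strictly between 1² = 1 and 2² = 4, so it is not in L ✗
- (C) aaaaaaaaa has length 9 = 3², a perfect square, so it is in L ✓

Only (C) aaaaaaaaa is in L, so it is the only candidate that could play the role of s.
(In a complete proof one picks s in terms of the pumping length p so that |s| ≥ p is guaranteed; a fixed string like aaaaaaaaa illustrates the shape of such an s.)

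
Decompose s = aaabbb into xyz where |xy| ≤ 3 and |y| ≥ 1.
x = 'aa', y = 'a', z = 'bbb'

For s = aaabbb and p = 3, one valid decomposition is:
- x = 'aa' (length 2)
- y = 'a' (length 1)
- z = 'bbb' (length 3)

Verification:
- xyz = 'aa' + 'a' + 'bbb' = aaabbb ✓
- |xy| = 3 ≤ 3 ✓
- |y| = 1 > 0 ✓

All pumping lemma constraints are satisfied.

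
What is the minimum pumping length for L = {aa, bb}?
p = 3

For a finite language L, the pumping lemma holds vacuously if p > max|s| for s ∈ L.

The longest string in L = {aa, bb} has length 2.
If p = 3, then no string s ∈ L has |s| ≥ p, so the condition is vacuously true.

The minimum pumping length is p = 3.

Why no smaller p works: for any p ≤ 2, the longest string s ∈ L has |s| = 2 ≥ p, so it would
have to be pumpable; but pumping up (i = 2, 3, ...) produces ever longer strings, which cannot all lie in the
finite language L. So the pumping property fails for every p ≤ 2.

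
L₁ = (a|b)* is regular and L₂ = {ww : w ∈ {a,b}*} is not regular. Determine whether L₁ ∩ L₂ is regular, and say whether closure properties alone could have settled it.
No — L₁ ∩ L₂ is not regular.

(a|b)* is all strings over {a,b}, so L₁ ∩ L₂ = {ww : w ∈ {a,b}*} = L₂ itself, which is not regular (pump s = a^p b a^p b).

Note that the bare facts "L₁ regular, L₂ non-regular" do not settle the question by themselves: the closure of regular languages under ∪, ∩, complement and difference applies only when BOTH operands are regular. With a non-regular operand the result can come out regular or non-regular depending on the specific languages, so one has to work out L₁ ∩ L₂ for this particular pair, as above.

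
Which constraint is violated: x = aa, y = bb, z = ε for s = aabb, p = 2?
Violated: |xy| ≤ p

The decomposition x = aa, y = bb, z = ε for s = aabb with p = 2
violates the constraint: |xy| ≤ p

|xy| = |aabb| = 4 > 2 = p. The decomposition puts too many characters in xy.

Pumping lemma constraints:
1. xyz = s (decomposition is valid)
2. |xy| ≤ p
3. |y| > 0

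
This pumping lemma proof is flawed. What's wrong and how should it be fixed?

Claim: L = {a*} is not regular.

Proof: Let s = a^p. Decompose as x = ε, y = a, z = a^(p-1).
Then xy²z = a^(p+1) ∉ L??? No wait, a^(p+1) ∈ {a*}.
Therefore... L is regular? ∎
Error: The proof attempts to show a*  is not regular, but a* IS regular!

Correction: a* is a regular language (recognized by a simple DFA with one accepting state and self-loop on 'a'). The pumping lemma can only prove non-regularity, not regularity. For regular languages, pumping always works.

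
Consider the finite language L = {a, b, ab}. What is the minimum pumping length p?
p = 3

For a finite language L, the pumping lemma holds vacuously if p > max|s| for s ∈ L.

The longest string in L = {a, b, ab} has length 2.
If p = 3, then no string s ∈ L has |s| ≥ p, so the condition is vacuously true.

The minimum pumping length is p = 3.

Why no smaller p works: for any p ≤ 2, the longest string s ∈ L has |s| = 2 ≥ p, so it would
have to be pumpable; but pumping up (i = 2, 3, ...) produces ever longer strings, which cannot all lie in the
finite language L. So the pumping property fails for every p ≤ 2.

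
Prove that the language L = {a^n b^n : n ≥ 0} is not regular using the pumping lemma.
Assume for contradiction that L is regular, and let p ≥ 1 be the pumping length given by the pumping lemma.
Choose s = a^p b^p. Then s ∈ L and |s| = 2p ≥ p.
By the pumping lemma, s = xyz for some x, y, z with |xy| ≤ p, |y| ≥ 1, and xy^i z ∈ L for every i ≥ 0.
Since |xy| ≤ p and the first p symbols of s are all a's, we must have y = a^k for some k with 1 ≤ k ≤ p.

Take i = 2: xy²z = a^(p + k) b^p.
This string has p + k a's but p b's, and p + k > p because k ≥ 1. So xy²z ∉ L.

This contradicts the pumping lemma, which requires xy^i z ∈ L for all i ≥ 0.
Hence L = {a^n b^n : n ≥ 0} is not regular. ∎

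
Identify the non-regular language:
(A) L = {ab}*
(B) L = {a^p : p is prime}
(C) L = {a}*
(B) {a^p : p is prime}

(B) L = {a^p : p is prime} is NOT regular.

The pumping lemma can be used to prove this:
After pumping, the length becomes composite

The other languages are regular because they can be recognized by finite automata.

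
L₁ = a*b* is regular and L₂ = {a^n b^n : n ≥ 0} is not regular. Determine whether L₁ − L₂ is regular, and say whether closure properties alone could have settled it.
No — L₁ − L₂ is not regular.

a*b* − {a^n b^n} = {a^n b^m : n ≠ m}. If this were regular, then its complement intersected with a*b*, namely {a^n b^n : n ≥ 0}, would be regular too (closure under complement and intersection) — contradiction. So L₁ − L₂ is not regular.

Note that the bare facts "L₁ regular, L₂ non-regular" do not settle the question by themselves: the closure of regular languages under ∪, ∩, complement and difference applies only when BOTH operands are regular. With a non-regular operand the result can come out regular or non-regular depending on the specific languages, so one has to work out L₁ − L₂ for this particular pair, as above.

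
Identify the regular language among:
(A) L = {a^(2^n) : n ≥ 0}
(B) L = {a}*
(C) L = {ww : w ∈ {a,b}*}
(B) {a}*

(B) L = {a}* is regular.

This can be recognized by a finite automaton (DFA/NFA).
Regular expressions like {a}* define regular languages.

The other choices are not regular:
- {a^(2^n) : n ≥ 0}: After pumping, length is no longer a power of 2
- {ww : w ∈ {a,b}*}: After pumping, the two halves no longer match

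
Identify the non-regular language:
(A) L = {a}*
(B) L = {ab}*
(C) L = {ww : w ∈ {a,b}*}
(C) {ww : w ∈ {a,b}*}

(C) L = {ww : w ∈ {a,b}*} is NOT regular.

The pumping lemma can be used to prove this:
After pumping, the two halves no longer match

The other languages are regular because they can be recognized by finite automata.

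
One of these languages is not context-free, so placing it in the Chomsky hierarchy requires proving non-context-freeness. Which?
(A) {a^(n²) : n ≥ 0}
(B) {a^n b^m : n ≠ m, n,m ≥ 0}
(A) {a^(n²) : n ≥ 0}

(A) {a^(n²) : n ≥ 0} requires the CFL pumping lemma.

- {a^n b^m : n ≠ m, n,m ≥ 0} is context-free (but not regular)
  • Can be shown non-regular with the regular pumping lemma
  • After pumping a's, we can make n = m

- {a^(n²) : n ≥ 0} is NOT context-free
  • Requires the CFL pumping lemma to prove
  • Gaps between squares grow unboundedly

The CFL pumping lemma is "stronger" in that it can prove non-membership
in the larger class of context-free languages.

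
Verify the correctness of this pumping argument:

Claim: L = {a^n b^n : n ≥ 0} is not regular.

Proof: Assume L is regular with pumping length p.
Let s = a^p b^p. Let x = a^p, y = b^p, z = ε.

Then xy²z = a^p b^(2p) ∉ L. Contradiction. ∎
The proof is INCORRECT.

Error: The decomposition violates |xy| ≤ p.
With x = a^p and y = b^p, we have |xy| = 2p > p.
The pumping lemma requires |xy| ≤ p, so y must be within the first p characters.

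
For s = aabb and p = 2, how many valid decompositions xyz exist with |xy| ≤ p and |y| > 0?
3

For s = 'aabb' with pumping length p = 2:

Constraints: |xy| ≤ 2, |y| > 0

Valid decompositions (|xy| ≤ p, |y| ≥ 1):
  • x='', y='a', z='abb'
  • x='a', y='a', z='bb'
  • x='', y='aa', z='bb'

Total count: 3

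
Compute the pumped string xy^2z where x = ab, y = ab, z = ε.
ababab

Given x = 'ab', y = 'ab', z = '' and i = 2:

xy^2z = x + y·y·...·y (2 times) + z
       = 'ab' + 'ab'^2 + ''
       = 'ab' + 'abab' + ''
       = 'ababab'

The pumped string is 'ababab' with length 6.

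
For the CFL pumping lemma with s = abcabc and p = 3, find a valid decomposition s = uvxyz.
u='ab', v='c', x='a', y='b', z='c'

For s = abcabc with pumping length p = 3:

One valid decomposition:
- u = 'ab'
- v = 'c'
- x = 'a'
- y = 'b'
- z = 'c'

Verification:
- uvxyz = 'ab' + 'c' + 'a' + 'b' + 'c' = abcabc ✓
- |vxy| = |'cab'| = 3 ≤ 3 ✓
- |vy| = |'cb'| = 2 > 0 ✓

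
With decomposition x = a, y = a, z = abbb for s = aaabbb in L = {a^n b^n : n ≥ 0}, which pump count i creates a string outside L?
i = 0

xy⁰z = a · ε · abbb = aabbb; aabbb has 2 a's and 3 b's; 2 ≠ 3, so it is not in L.
(Other choices also work, e.g. i = 2, 3; only i = 1 is guaranteed to stay in L since xy¹z = s.)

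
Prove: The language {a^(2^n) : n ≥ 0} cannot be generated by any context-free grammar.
Assume for contradiction that L is context-free, and let p ≥ 1 be the pumping length given by the pumping lemma for CFLs.
Choose s = a^(2^p). Then s ∈ L and |s| = 2^p ≥ p.
By the CFL pumping lemma, s = uvxyz for some u, v, x, y, z with |vxy| ≤ p, |vy| ≥ 1, and uv^i xy^i z ∈ L for every i ≥ 0.
All symbols are a's, so only lengths matter: let k = |vy|, with 1 ≤ k ≤ |vxy| ≤ p < 2^p.

Take i = 2: |uv²xy²z| = 2^p + k, and 2^p < 2^p + k < 2^p + 2^p = 2^(p+1).
So the length lies strictly between consecutive powers of two and is not a power of 2; uv²xy²z ∉ L.

This contradicts the CFL pumping lemma, which requires uv^i xy^i z ∈ L for all i ≥ 0.
Hence L = {a^(2^n) : n ≥ 0} is not context-free. ∎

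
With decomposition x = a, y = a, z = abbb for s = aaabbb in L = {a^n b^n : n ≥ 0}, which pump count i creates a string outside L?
i = 2

xy²z = a · aa · abbb = aaaabbb; aaaabbb has 4 a's and 3 b's; 4 ≠ 3, so it is not in L.
(Other choices also work, e.g. i = 0, 3; only i = 1 is guaranteed to stay in L since xy¹z = s.)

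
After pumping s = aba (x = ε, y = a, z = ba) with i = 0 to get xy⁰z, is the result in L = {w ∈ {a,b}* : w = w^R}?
No

xy⁰z = ε · ε · ba = ba.
ba reversed is ab ≠ ba, so it is not a palindrome and is not in L.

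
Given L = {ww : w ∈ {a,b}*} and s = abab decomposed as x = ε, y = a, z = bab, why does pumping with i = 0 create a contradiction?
xy⁰z = bab ∉ L

Pumping with i = 0 replaces y = a by y⁰ = ε:
- Original: s = xyz = abab; abab splits into halves ab · ab, which are equal, so it is in L (w = ab)
- Pumped: xy⁰z = ε · ε · bab = bab
- bab has odd length 3, so it cannot be written as ww and is not in L

The pumping lemma would require xy⁰z ∈ L, so this decomposition yields a contradiction.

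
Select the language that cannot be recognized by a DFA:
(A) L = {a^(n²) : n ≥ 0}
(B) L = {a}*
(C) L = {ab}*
(A) {a^(n²) : n ≥ 0}

(A) L = {a^(n²) : n ≥ 0} is NOT regular.

The pumping lemma can be used to prove this:
After pumping, length is no longer a perfect square

The other languages are regular because they can be recognized by finite automata.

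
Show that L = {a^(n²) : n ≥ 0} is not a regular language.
Assume for contradiction that L is regular, and let p ≥ 1 be the pumping length given by the pumping lemma.
Choose s = a^(p²). Then s ∈ L and |s| = p² ≥ p.
By the pumping lemma, s = xyz for some x, y, z with |xy| ≤ p, |y| ≥ 1, and xy^i z ∈ L for every i ≥ 0.
Here y = a^k for some k with 1 ≤ k ≤ |xy| ≤ p.

Take i = 2: |xy²z| = p² + k.
Now p² < p² + k ≤ p² + p < p² + 2p + 1 = (p + 1)².
So |xy²z| lies strictly between the consecutive squares p² and (p + 1)², hence is not a perfect square, and xy²z ∉ L.

This contradicts the pumping lemma, which requires xy^i z ∈ L for all i ≥ 0.
Hence L = {a^(n²) : n ≥ 0} is not regular. ∎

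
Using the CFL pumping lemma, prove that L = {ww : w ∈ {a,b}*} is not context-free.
Assume for contradiction that L is context-free, and let p ≥ 1 be the pumping length given by the pumping lemma for CFLs.
Choose s = a^p b^p a^p b^p. Then s ∈ L (take w = a^p b^p) and |s| = 4p ≥ p.
By the CFL pumping lemma, s = uvxyz for some u, v, x, y, z with |vxy| ≤ p, |vy| ≥ 1, and uv^i xy^i z ∈ L for every i ≥ 0.

Write s as four blocks A₁ B₁ A₂ B₂ with A₁ = A₂ = a^p and B₁ = B₂ = b^p. Since |vxy| ≤ p, the window vxy lies inside at most two adjacent blocks. Take i = 0 and let t = uxz, so |t| = 4p − |vy| with 1 ≤ |vy| ≤ p. If |t| is odd, t ∉ L immediately, so assume |vy| is even (hence |vy| ≥ 2) and |t|/2 = 2p − |vy|/2, which satisfies p ≤ |t|/2 ≤ 2p − 1.

Case 1 (vxy inside A₁B₁): t = a^(p−j) b^(p−l) a^p b^p with j + l = |vy|. The second half of t has length < 2p, so it is a suffix of the trailing a^p b^p and ends in b; the first half is a^(p−j) b^(p−l) a^((j+l)/2), which ends in a because (j+l)/2 ≥ 1. The halves differ, so t ∉ L.

Case 2 (vxy inside B₁A₂, straddling the middle): t = a^p b^(p−j) a^(p−l) b^p with j + l = |vy|. If t = ww, then w is a prefix of t of length ≥ p, so w begins with a^p; and w is a suffix of t of length ≥ p, so w ends with b^p. That forces |w| ≥ 2p, contradicting |w| = |t|/2 ≤ 2p − 1. So t ∉ L.

Case 3 (vxy inside A₂B₂): t = a^p b^p a^(p−j) b^(p−l) with j + l = |vy|. The first half of t is a prefix of a^p b^p, so it begins with a; the second half is b^((j+l)/2) a^(p−j) b^(p−l), which begins with b. The halves differ, so t ∉ L.

In every case uv⁰xy⁰z = uxz ∉ L.

This contradicts the CFL pumping lemma, which requires uv^i xy^i z ∈ L for all i ≥ 0.
Hence L = {ww : w ∈ {a,b}*} is not context-free. ∎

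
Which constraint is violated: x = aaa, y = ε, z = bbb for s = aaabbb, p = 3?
Violated: |y| > 0

The decomposition x = aaa, y = ε, z = bbb for s = aaabbb with p = 3
violates the constraint: |y| > 0

|y| = 0, but the pumping lemma requires |y| > 0 (y must be non-empty).

Pumping lemma constraints:
1. xyz = s (decomposition is valid)
2. |xy| ≤ p
3. |y| > 0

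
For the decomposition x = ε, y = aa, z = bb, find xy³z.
aaaaaabb

Given x = '', y = 'aa', z = 'bb' and i = 3:

xy^3z = x + y·y·...·y (3 times) + z
       = '' + 'aa'^3 + 'bb'
       = '' + 'aaaaaa' + 'bb'
       = 'aaaaaabb'

The pumped string is 'aaaaaabb' with length 8.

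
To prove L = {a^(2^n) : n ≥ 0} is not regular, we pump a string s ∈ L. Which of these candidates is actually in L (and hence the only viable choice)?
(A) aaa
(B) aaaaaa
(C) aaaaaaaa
(C) aaaaaaaa

The pumping lemma is applied to a string s that lies in L, so first check membership of each option:
- (A) aaa has length 3, strictly between 2^1 = 2 and 2^2 = 4, so it is not in L ✗
- (B) aaaaaa has length 6, strictly between 2^2 = 4 and 2^3 = 8, so it is not in L ✗
- (C) aaaaaaaa has length 8 = 2^3, so it is in L ✓

Only (C) aaaaaaaa is in L, so it is the only candidate that could play the role of s.
(In a complete proof one picks s in terms of the pumping length p so that |s| ≥ p is guaranteed; a fixed string like aaaaaaaa illustrates the shape of such an s.)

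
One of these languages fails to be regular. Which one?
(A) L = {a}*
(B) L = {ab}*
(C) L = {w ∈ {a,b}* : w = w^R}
(C) {w ∈ {a,b}* : w = w^R}

(C) L = {w ∈ {a,b}* : w = w^R} is NOT regular.

The pumping lemma can be used to prove this:
After pumping, the string is no longer symmetric

The other languages are regular because they can be recognized by finite automata.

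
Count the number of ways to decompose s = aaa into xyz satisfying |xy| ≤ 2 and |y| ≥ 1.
3

For s = 'aaa' with pumping length p = 2:

Constraints: |xy| ≤ 2, |y| > 0

Valid decompositions (|xy| ≤ p, |y| ≥ 1):
  • x='', y='a', z='aa'
  • x='a', y='a', z='a'
  • x='', y='aa', z='a'

Total count: 3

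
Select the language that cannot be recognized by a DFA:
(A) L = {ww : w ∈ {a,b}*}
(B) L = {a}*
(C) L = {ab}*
(A) {ww : w ∈ {a,b}*}

(A) L = {ww : w ∈ {a,b}*} is NOT regular.

The pumping lemma can be used to prove this:
After pumping, the two halves no longer match

The other languages are regular because they can be recognized by finite automata.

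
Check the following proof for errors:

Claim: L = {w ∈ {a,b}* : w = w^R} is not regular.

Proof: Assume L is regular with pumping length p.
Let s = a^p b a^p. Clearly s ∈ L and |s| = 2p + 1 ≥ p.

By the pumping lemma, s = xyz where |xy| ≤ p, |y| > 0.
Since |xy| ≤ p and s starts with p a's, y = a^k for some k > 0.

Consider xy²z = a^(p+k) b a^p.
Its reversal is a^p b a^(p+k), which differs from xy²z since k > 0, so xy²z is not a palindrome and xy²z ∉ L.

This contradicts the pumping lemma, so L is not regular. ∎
The proof is correct.

This proof is valid because:
1. s = a^p b a^p is in L and is chosen in terms of p, so |s| ≥ p holds for every p
2. The decomposition analysis is correct: |xy| ≤ p forces y to lie inside the leading a's
3. The contradiction is valid: a^(p+k) b a^p has more a's before the b than after it, so it is not a palindrome
4. The conclusion follows logically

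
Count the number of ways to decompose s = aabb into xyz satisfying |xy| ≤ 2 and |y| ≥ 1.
3

For s = 'aabb' with pumping length p = 2:

Constraints: |xy| ≤ 2, |y| > 0

Valid decompositions (|xy| ≤ p, |y| ≥ 1):
  • x='', y='a', z='abb'
  • x='a', y='a', z='bb'
  • x='', y='aa', z='bb'

Total count: 3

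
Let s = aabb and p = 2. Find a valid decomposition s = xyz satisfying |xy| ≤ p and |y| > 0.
x = 'a', y = 'a', z = 'bb'

For s = aabb and p = 2, one valid decomposition is:
- x = 'a' (length 1)
- y = 'a' (length 1)
- z = 'bb' (length 2)

Verification:
- xyz = 'a' + 'a' + 'bb' = aabb ✓
- |xy| = 2 ≤ 2 ✓
- |y| = 1 > 0 ✓

All pumping lemma constraints are satisfied.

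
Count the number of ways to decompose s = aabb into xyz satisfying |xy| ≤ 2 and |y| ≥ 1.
3

For s = 'aabb' with pumping length p = 2:

Constraints: |xy| ≤ 2, |y| > 0

Valid decompositions (|xy| ≤ p, |y| ≥ 1):
  • x='', y='a', z='abb'
  • x='a', y='a', z='bb'
  • x='', y='aa', z='bb'

Total count: 3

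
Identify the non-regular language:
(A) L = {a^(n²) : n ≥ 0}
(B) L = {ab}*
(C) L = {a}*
(A) {a^(n²) : n ≥ 0}

(A) L = {a^(n²) : n ≥ 0} is NOT regular.

The pumping lemma can be used to prove this:
After pumping, length is no longer a perfect square

The other languages are regular because they can be recognized by finite automata.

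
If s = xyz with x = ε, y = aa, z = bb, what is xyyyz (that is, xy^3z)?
aaaaaabb

Given x = '', y = 'aa', z = 'bb' and i = 3:

xy^3z = x + y·y·...·y (3 times) + z
       = '' + 'aa'^3 + 'bb'
       = '' + 'aaaaaa' + 'bb'
       = 'aaaaaabb'

The pumped string is 'aaaaaabb' with length 8.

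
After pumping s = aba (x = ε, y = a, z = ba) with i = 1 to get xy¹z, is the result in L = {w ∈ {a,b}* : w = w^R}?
Yes

xy¹z = ε · a · ba = aba.
aba reversed is aba, the same string, so it is a palindrome and is in L.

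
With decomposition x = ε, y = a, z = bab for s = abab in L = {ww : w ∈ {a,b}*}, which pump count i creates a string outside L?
i = 3

xy³z = ε · aaa · bab = aaabab; aaabab has length 6; its halves are aaa and bab, which differ, so it is not in L.
(Other choices also work, e.g. i = 0, 2; only i = 1 is guaranteed to stay in L since xy¹z = s.)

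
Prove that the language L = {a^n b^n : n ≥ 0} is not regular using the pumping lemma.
Assume for contradiction that L is regular, and let p ≥ 1 be the pumping length given by the pumping lemma.
Choose s = a^p b^p. Then s ∈ L and |s| = 2p ≥ p.
By the pumping lemma, s = xyz for some x, y, z with |xy| ≤ p, |y| ≥ 1, and xy^i z ∈ L for every i ≥ 0.
Since |xy| ≤ p and the first p symbols of s are all a's, we must have y = a^k for some k with 1 ≤ k ≤ p.

Take i = 0: xy⁰z = a^(p − k) b^p.
This string has p − k a's but p b's, and p − k < p because k ≥ 1. So xy⁰z ∉ L.

This contradicts the pumping lemma, which requires xy^i z ∈ L for all i ≥ 0.
Hence L = {a^n b^n : n ≥ 0} is not regular. ∎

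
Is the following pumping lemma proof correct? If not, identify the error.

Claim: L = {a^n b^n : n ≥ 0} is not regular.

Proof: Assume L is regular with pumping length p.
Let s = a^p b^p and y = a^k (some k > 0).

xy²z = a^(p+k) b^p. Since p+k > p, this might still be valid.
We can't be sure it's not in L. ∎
The proof is INCORRECT.

Error: The conclusion is wrong.
xy²z = a^(p+k) b^p is definitely NOT in L because the number of a's (p+k) ≠ number of b's (p).
The proof incorrectly doubts what is actually a valid contradiction.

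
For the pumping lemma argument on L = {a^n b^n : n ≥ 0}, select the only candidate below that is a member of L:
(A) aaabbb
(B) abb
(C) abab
(A) aaabbb

The pumping lemma is applied to a string s that lies in L, so first check membership of each option:
- (A) aaabbb = a^3 b^3 has equal counts (3 = 3), so it is in L ✓
- (B) abb has 1 a's and 2 b's; 1 ≠ 2, so it is not in L ✗
- (C) abab has an a after a b, so it is not of the form a^n b^n and is not in L ✗

Only (A) aaabbb is in L, so it is the only candidate that could play the role of s.
(In a complete proof one picks s in terms of the pumping length p so that |s| ≥ p is guaranteed; a fixed string like aaabbb illustrates the shape of such an s.)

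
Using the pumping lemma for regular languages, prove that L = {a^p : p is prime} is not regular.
Assume for contradiction that L is regular, and let p ≥ 1 be the pumping length given by the pumping lemma.
Choose a prime q with q ≥ p (one exists because there are infinitely many primes) and let s = a^q. Then s ∈ L and |s| = q ≥ p.
By the pumping lemma, s = xyz for some x, y, z with |xy| ≤ p, |y| ≥ 1, and xy^i z ∈ L for every i ≥ 0.
Here y = a^k for some k with 1 ≤ k ≤ p, and xy^i z = a^(q + (i − 1)k) for every i ≥ 0.

Take i = q + 1: |xy^(q+1) z| = q + qk = q(k + 1).
Both factors satisfy q ≥ 2 and k + 1 ≥ 2, so q(k + 1) is composite, and xy^(q+1) z ∉ L.

This contradicts the pumping lemma, which requires xy^i z ∈ L for all i ≥ 0.
Hence L = {a^p : p is prime} is not regular. ∎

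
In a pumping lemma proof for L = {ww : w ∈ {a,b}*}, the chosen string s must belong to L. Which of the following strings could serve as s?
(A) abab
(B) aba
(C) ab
(A) abab

The pumping lemma is applied to a string s that lies in L, so first check membership of each option:
- (A) abab splits into halves ab · ab, which are equal, so it is in L (w = ab) ✓
- (B) aba has odd length 3, so it cannot be written as ww and is not in L ✗
- (C) ab has length 2; its halves are a and b, which differ, so it is not in L ✗

Only (A) abab is in L, so it is the only candidate that could play the role of s.
(In a complete proof one picks s in terms of the pumping length p so that |s| ≥ p is guaranteed; a fixed string like abab illustrates the shape of such an s.)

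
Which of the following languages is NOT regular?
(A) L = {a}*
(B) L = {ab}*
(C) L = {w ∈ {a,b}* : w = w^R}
(C) {w ∈ {a,b}* : w = w^R}

(C) L = {w ∈ {a,b}* : w = w^R} is NOT regular.

The pumping lemma can be used to prove this:
After pumping, the string is no longer symmetric

The other languages are regular because they can be recognized by finite automata.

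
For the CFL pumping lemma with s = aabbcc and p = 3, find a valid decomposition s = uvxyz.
u='aa', v='b', x='b', y='c', z='c'

For s = aabbcc with pumping length p = 3:

One valid decomposition:
- u = 'aa'
- v = 'b'
- x = 'b'
- y = 'c'
- z = 'c'

Verification:
- uvxyz = 'aa' + 'b' + 'b' + 'c' + 'c' = aabbcc ✓
- |vxy| = |'bbc'| = 3 ≤ 3 ✓
- |vy| = |'bc'| = 2 > 0 ✓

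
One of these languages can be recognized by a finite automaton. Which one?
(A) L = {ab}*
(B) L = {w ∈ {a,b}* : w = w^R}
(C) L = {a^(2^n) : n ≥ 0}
(A) {ab}*

(A) L = {ab}* is regular.

This can be recognized by a finite automaton (DFA/NFA).
Regular expressions like {ab}* define regular languages.

The other choices are not regular:
- {a^(2^n) : n ≥ 0}: After pumping, length is no longer a power of 2
- {w ∈ {a,b}* : w = w^R}: After pumping, the string is no longer symmetric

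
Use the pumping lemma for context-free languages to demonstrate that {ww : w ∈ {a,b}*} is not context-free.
Assume for contradiction that L is context-free, and let p ≥ 1 be the pumping length given by the pumping lemma for CFLs.
Choose s = a^p b^p a^p b^p. Then s ∈ L (take w = a^p b^p) and |s| = 4p ≥ p.
By the CFL pumping lemma, s = uvxyz for some u, v, x, y, z with |vxy| ≤ p, |vy| ≥ 1, and uv^i xy^i z ∈ L for every i ≥ 0.

Write s as four blocks A₁ B₁ A₂ B₂ with A₁ = A₂ = a^p and B₁ = B₂ = b^p. Since |vxy| ≤ p, the window vxy lies inside at most two adjacent blocks. Take i = 0 and let t = uxz, so |t| = 4p − |vy| with 1 ≤ |vy| ≤ p. If |t| is odd, t ∉ L immediately, so assume |vy| is even (hence |vy| ≥ 2) and |t|/2 = 2p − |vy|/2, which satisfies p ≤ |t|/2 ≤ 2p − 1.

Case 1 (vxy inside A₁B₁): t = a^(p−j) b^(p−l) a^p b^p with j + l = |vy|. The second half of t has length < 2p, so it is a suffix of the trailing a^p b^p and ends in b; the first half is a^(p−j) b^(p−l) a^((j+l)/2), which ends in a because (j+l)/2 ≥ 1. The halves differ, so t ∉ L.

Case 2 (vxy inside B₁A₂, straddling the middle): t = a^p b^(p−j) a^(p−l) b^p with j + l = |vy|. If t = ww, then w is a prefix of t of length ≥ p, so w begins with a^p; and w is a suffix of t of length ≥ p, so w ends with b^p. That forces |w| ≥ 2p, contradicting |w| = |t|/2 ≤ 2p − 1. So t ∉ L.

Case 3 (vxy inside A₂B₂): t = a^p b^p a^(p−j) b^(p−l) with j + l = |vy|. The first half of t is a prefix of a^p b^p, so it begins with a; the second half is b^((j+l)/2) a^(p−j) b^(p−l), which begins with b. The halves differ, so t ∉ L.

In every case uv⁰xy⁰z = uxz ∉ L.

This contradicts the CFL pumping lemma, which requires uv^i xy^i z ∈ L for all i ≥ 0.
Hence L = {ww : w ∈ {a,b}*} is not context-free. ∎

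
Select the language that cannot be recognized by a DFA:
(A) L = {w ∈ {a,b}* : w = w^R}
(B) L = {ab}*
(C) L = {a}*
(A) {w ∈ {a,b}* : w = w^R}

(A) L = {w ∈ {a,b}* : w = w^R} is NOT regular.

The pumping lemma can be used to prove this:
After pumping, the string is no longer symmetric

The other languages are regular because they can be recognized by finite automata.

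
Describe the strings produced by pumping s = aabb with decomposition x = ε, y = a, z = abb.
{xy^i z : i ≥ 0} = {a^(i+1) b^2 : i ≥ 0} = {abb, aabb, aaabb, ...}

With x = ε, y = a, z = abb: Starting with aabb and pumping the first 'a' (z = abb keeps the second 'a'), we get strings with i+1 a's followed by 2 b's for i = 0, 1, 2, ...; note bb is not produced because z always contributes one a.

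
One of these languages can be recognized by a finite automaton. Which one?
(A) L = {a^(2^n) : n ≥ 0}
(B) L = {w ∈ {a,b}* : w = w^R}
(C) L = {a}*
(C) {a}*

(C) L = {a}* is regular.

This can be recognized by a finite automaton (DFA/NFA).
Regular expressions like {a}* define regular languages.

The other choices are not regular:
- {w ∈ {a,b}* : w = w^R}: After pumping, the string is no longer symmetric
- {a^(2^n) : n ≥ 0}: After pumping, length is no longer a power of 2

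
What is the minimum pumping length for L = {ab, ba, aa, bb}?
p = 3

For a finite language L, the pumping lemma holds vacuously if p > max|s| for s ∈ L.

The longest string in L = {ab, ba, aa, bb} has length 2.
If p = 3, then no string s ∈ L has |s| ≥ p, so the condition is vacuously true.

The minimum pumping length is p = 3.

Why no smaller p works: for any p ≤ 2, the longest string s ∈ L has |s| = 2 ≥ p, so it would
have to be pumpable; but pumping up (i = 2, 3, ...) produces ever longer strings, which cannot all lie in the
finite language L. So the pumping property fails for every p ≤ 2.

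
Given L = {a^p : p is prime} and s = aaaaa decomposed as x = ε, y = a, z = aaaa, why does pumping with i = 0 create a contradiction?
xy⁰z = aaaa ∉ L

Pumping with i = 0 replaces y = a by y⁰ = ε:
- Original: s = xyz = aaaaa; aaaaa has length 5, which is prime, so it is in L
- Pumped: xy⁰z = ε · ε · aaaa = aaaa
- aaaa has length 4 = 2 × 2, which is not prime, so it is not in L

The pumping lemma would require xy⁰z ∈ L, so this decomposition yields a contradiction.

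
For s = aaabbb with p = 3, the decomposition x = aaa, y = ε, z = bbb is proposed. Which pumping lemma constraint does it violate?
Violated: |y| > 0

The decomposition x = aaa, y = ε, z = bbb for s = aaabbb with p = 3
violates the constraint: |y| > 0

|y| = 0, but the pumping lemma requires |y| > 0 (y must be non-empty).

Pumping lemma constraints:
1. xyz = s (decomposition is valid)
2. |xy| ≤ p
3. |y| > 0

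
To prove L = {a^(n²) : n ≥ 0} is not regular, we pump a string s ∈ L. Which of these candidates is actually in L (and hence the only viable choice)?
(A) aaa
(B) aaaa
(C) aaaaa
(B) aaaa

The pumping lemma is applied to a string s that lies in L, so first check membership of each option:
- (A) aaa has length 3, strictly between 1² = 1 and 2² = 4, so it is not in L ✗
- (B) aaaa has length 4 = 2², a perfect square, so it is in L ✓
- (C) aaaaa has length 5, strictly between 2² = 4 and 3² = 9, so it is not in L ✗

Only (B) aaaa is in L, so it is the only candidate that could play the role of s.
(In a complete proof one picks s in terms of the pumping length p so that |s| ≥ p is guaranteed; a fixed string like aaaa illustrates the shape of such an s.)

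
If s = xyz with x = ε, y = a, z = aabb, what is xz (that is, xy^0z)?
aabb

Given x = '', y = 'a', z = 'aabb' and i = 0:

xy^0z = x + y·y·...·y (0 times) + z
       = '' + 'a'^0 + 'aabb'
       = '' + '' + 'aabb'
       = 'aabb'

The pumped string is 'aabb' with length 4.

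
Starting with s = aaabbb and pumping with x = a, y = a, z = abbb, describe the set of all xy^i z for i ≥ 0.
{xy^i z : i ≥ 0} = {a^(2+i) b^3 : i ≥ 0} = {aabbb, aaabbb, aaaabbb, ...}

With x = a, y = a, z = abbb: Starting with aaabbb and pumping the second 'a', we get strings with 2+i a's followed by 3 b's for i = 0, 1, 2, ...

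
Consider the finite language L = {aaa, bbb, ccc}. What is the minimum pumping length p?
p = 4

For a finite language L, the pumping lemma holds vacuously if p > max|s| for s ∈ L.

The longest string in L = {aaa, bbb, ccc} has length 3.
If p = 4, then no string s ∈ L has |s| ≥ p, so the condition is vacuously true.

The minimum pumping length is p = 4.

Why no smaller p works: for any p ≤ 3, the longest string s ∈ L has |s| = 3 ≥ p, so it would
have to be pumpable; but pumping up (i = 2, 3, ...) produces ever longer strings, which cannot all lie in the
finite language L. So the pumping property fails for every p ≤ 3.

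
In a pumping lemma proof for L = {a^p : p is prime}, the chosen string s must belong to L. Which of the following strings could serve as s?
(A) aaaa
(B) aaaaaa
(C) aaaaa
(C) aaaaa

The pumping lemma is applied to a string s that lies in L, so first check membership of each option:
- (A) aaaa has length 4 = 2 × 2, which is not prime, so it is not in L ✗
- (B) aaaaaa has length 6 = 2 × 3, which is not prime, so it is not in L ✗
- (C) aaaaa has length 5, which is prime, so it is in L ✓

Only (C) aaaaa is in L, so it is the only candidate that could play the role of s.
(In a complete proof one picks s in terms of the pumping length p so that |s| ≥ p is guaranteed; a fixed string like aaaaa illustrates the shape of such an s.)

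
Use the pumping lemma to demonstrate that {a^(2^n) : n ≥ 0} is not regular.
Assume for contradiction that L is regular, and let p ≥ 1 be the pumping length given by the pumping lemma.
Choose s = a^(2^p). Then s ∈ L and |s| = 2^p ≥ p.
By the pumping lemma, s = xyz for some x, y, z with |xy| ≤ p, |y| ≥ 1, and xy^i z ∈ L for every i ≥ 0.
Here y = a^k for some k with 1 ≤ k ≤ |xy| ≤ p, and p < 2^p.

Take i = 2: |xy²z| = 2^p + k.
Now 2^p < 2^p + k ≤ 2^p + p < 2^p + 2^p = 2^(p+1).
So |xy²z| lies strictly between the consecutive powers of two 2^p and 2^(p+1), hence is not a power of 2, and xy²z ∉ L.

This contradicts the pumping lemma, which requires xy^i z ∈ L for all i ≥ 0.
Hence L = {a^(2^n) : n ≥ 0} is not regular. ∎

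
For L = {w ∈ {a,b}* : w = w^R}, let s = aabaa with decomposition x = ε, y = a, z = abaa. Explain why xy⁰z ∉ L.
xy⁰z = abaa ∉ L

Pumping with i = 0 replaces y = a by y⁰ = ε:
- Original: s = xyz = aabaa; aabaa reversed is aabaa, the same string, so it is a palindrome and is in L
- Pumped: xy⁰z = ε · ε · abaa = abaa
- abaa reversed is aaba ≠ abaa, so it is not a palindrome and is not in L

The pumping lemma would require xy⁰z ∈ L, so this decomposition yields a contradiction.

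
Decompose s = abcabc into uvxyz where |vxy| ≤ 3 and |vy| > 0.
u='ab', v='c', x='a', y='b', z='c'

For s = abcabc with pumping length p = 3:

One valid decomposition:
- u = 'ab'
- v = 'c'
- x = 'a'
- y = 'b'
- z = 'c'

Verification:
- uvxyz = 'ab' + 'c' + 'a' + 'b' + 'c' = abcabc ✓
- |vxy| = |'cab'| = 3 ≤ 3 ✓
- |vy| = |'cb'| = 2 > 0 ✓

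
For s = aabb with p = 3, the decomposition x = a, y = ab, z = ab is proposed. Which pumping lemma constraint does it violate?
Violated: xyz = s

The decomposition x = a, y = ab, z = ab for s = aabb with p = 3
violates the constraint: xyz = s

xyz = 'a' + 'ab' + 'ab' = 'aabab' ≠ 'aabb' = s. The decomposition doesn't reconstruct s.

Pumping lemma constraints:
1. xyz = s (decomposition is valid)
2. |xy| ≤ p
3. |y| > 0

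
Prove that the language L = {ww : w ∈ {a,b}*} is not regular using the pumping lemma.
Assume for contradiction that L is regular, and let p ≥ 1 be the pumping length given by the pumping lemma.
Choose s = a^p b a^p b. Then s ∈ L (take w = a^p b) and |s| = 2p + 2 ≥ p.
By the pumping lemma, s = xyz for some x, y, z with |xy| ≤ p, |y| ≥ 1, and xy^i z ∈ L for every i ≥ 0.
Since |xy| ≤ p and the first p symbols of s are all a's, y = a^k for some k with 1 ≤ k ≤ p.

Take i = 2: t = xy²z = a^(p + k) b a^p b.
Suppose t = uu for some string u. The string t contains exactly two b's and ends in b, so u contains exactly one b and ends in b; hence u = a^j b for some j, and uu = a^j b a^j b. Comparing with t = a^(p + k) b a^p b forces j = p + k (first block) and j = p (second block), which is impossible since k ≥ 1. So t ∉ L.

This contradicts the pumping lemma, which requires xy^i z ∈ L for all i ≥ 0.
Hence L = {ww : w ∈ {a,b}*} is not regular. ∎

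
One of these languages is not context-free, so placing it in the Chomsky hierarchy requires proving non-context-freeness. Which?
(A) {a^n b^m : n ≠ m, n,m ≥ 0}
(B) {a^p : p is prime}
(B) {a^p : p is prime}

(B) {a^p : p is prime} requires the CFL pumping lemma.

- {a^n b^m : n ≠ m, n,m ≥ 0} is context-free (but not regular)
  • Can be shown non-regular with the regular pumping lemma
  • After pumping a's, we can make n = m

- {a^p : p is prime} is NOT context-free
  • Requires the CFL pumping lemma to prove
  • The CFL pumping lemma also fails because prime gaps are unbounded

The CFL pumping lemma is "stronger" in that it can prove non-membership
in the larger class of context-free languages.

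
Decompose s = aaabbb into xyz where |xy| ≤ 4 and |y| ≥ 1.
x = 'aa', y = 'ab', z = 'bb'

For s = aaabbb and p = 4, one valid decomposition is:
- x = 'aa' (length 2)
- y = 'ab' (length 2)
- z = 'bb' (length 2)

Verification:
- xyz = 'aa' + 'ab' + 'bb' = aaabbb ✓
- |xy| = 4 ≤ 4 ✓
- |y| = 2 > 0 ✓

All pumping lemma constraints are satisfied.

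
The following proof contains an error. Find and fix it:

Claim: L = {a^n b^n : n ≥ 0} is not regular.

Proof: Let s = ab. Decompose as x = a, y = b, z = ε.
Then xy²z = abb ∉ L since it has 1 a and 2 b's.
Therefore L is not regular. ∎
Error: The string s = ab might be shorter than the pumping length p.

Correction: Choose s = a^p b^p to ensure |s| ≥ p. Also, the decomposition is wrong: with |xy| ≤ p, y cannot include b's when s starts with p a's.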